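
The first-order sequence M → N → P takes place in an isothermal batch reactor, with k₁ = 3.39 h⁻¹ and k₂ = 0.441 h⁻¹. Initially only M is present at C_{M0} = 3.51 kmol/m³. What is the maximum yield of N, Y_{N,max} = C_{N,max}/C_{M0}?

At the optimum, C_{N,max}/C_{M0} = (k₁/k₂)^[k₂/(k₂−k₁)].
= (3.39/0.441)^(0.441/(0.441−3.39)) = (7.687)^(-0.1495) = 0.7371.

0.737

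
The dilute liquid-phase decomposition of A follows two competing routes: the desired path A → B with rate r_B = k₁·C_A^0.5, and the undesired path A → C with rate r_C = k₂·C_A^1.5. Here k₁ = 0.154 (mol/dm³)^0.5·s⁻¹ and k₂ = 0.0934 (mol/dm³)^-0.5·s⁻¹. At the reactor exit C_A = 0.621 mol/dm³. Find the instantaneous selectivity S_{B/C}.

S_{B/C} = r_B/r_C = (k₁·C_A^0.5)/(k₂·C_A^1.5) = (k₁/k₂)·C_A⁻¹.
= (0.154×0.6210^0.5) / (0.0934×0.6210^1.5) = 0.1214/0.04571 = 2.66.
The undesired path is higher order in A, so low C_A (CSTR or dilute feed) favours B.

2.66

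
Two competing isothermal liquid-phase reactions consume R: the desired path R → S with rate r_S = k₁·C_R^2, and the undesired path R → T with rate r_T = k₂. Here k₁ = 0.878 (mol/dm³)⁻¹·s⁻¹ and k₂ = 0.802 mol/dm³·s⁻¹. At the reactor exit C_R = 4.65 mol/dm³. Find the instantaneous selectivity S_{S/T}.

23.7

S_{S/T} = r_S/r_T = (k₁·C_R^2)/(k₂) = (k₁/k₂)·C_R^2.
= (0.878×4.650^2) / (0.802) = 18.98/0.8020 = 23.7.
Since the desired path is higher order in R, keeping C_R high (PFR or concentrated feed) favours S.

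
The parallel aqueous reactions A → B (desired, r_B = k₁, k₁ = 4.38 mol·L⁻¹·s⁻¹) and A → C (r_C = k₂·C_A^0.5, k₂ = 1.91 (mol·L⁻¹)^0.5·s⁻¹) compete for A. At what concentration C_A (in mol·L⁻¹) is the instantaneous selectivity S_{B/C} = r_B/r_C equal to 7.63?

0.0903 mol·L⁻¹

S_{B/C} = (k₁/k₂)·C_A^-0.5 ⇒ C_A = (S·k₂/k₁)^(-2).
= (7.63×1.91/4.38)^(-2) = (3.327)^(-2) = 0.0903 mol·L⁻¹.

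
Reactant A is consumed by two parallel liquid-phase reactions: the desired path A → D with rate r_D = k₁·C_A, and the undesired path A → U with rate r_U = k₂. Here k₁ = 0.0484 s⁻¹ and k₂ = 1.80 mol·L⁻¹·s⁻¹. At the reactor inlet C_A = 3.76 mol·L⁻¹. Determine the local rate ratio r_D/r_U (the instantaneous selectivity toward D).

S_{D/U} = r_D/r_U = (k₁·C_A)/(k₂) = (k₁/k₂)·C_A.
= (0.0484×3.760) / (1.80) = 0.1820/1.800 = 0.101.
Since the desired path is higher order in A, keeping C_A high (PFR or concentrated feed) favours D.

0.101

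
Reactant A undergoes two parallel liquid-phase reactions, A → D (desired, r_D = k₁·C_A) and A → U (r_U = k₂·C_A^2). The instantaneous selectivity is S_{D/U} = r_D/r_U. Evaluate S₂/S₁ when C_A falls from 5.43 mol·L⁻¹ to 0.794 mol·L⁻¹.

6.84

S_{D/U} = (k₁/k₂)·C_A⁻¹, so S₂/S₁ = (C_{A,2}/C_{A,1})⁻¹.
= 5.43/0.794 = 6.84.
Selectivity toward D rises as C_A falls — low-concentration operation is favoured.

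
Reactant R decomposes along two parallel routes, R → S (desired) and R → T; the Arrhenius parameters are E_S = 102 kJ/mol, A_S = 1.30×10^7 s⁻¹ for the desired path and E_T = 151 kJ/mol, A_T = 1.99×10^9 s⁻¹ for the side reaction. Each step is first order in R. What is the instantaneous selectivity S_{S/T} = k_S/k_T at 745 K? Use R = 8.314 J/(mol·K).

17.8

Since both paths have the same order in R, the concentration cancels and S_{S/T} = k_S/k_T = (A_S/A_T)·exp[(E_T−E_S)/(RT)].
(E_T−E_S)/(RT) = (151−102)×10³/(8.314×745) = 49000/6194 = 7.911.
k_S/k_T = (1.30×10^7/1.99×10^9)·exp(7.911) = 0.006533 × 2727 = 17.8.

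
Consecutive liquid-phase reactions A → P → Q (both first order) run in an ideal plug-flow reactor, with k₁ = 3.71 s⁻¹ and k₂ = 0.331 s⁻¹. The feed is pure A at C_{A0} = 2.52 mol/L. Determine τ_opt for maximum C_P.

0.715 s

For first-order series the maximum of C_P occurs at τ_opt = ln(k₂/k₁)/(k₂−k₁).
= ln(0.331/3.71)/(0.331−3.71) = ln(0.08922)/-3.379 = -2.417/-3.379 = 0.715 s.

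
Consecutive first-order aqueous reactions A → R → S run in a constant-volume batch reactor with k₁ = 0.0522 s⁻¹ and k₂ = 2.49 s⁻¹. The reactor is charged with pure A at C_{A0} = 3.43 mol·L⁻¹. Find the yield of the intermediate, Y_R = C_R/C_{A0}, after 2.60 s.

0.0187

The intermediate concentration in a first-order A→B→C sequence is C_R = k₁C_{A0}(e^(−k₁t) − e^(−k₂t))/(k₂−k₁).
e^(−k₁t) = e^(−0.0522×2.60) = e^(−0.1357) = 0.8731; e^(−k₂t) = e^(−6.474) = 0.001543.
C_R = 0.0522×3.43/(2.49−0.0522) × (0.8731−0.001543) = 0.07345×0.8715 = 0.06401 mol·L⁻¹.
Y_R = C_R/C_{A0} = 0.06401/3.43 = 0.0187.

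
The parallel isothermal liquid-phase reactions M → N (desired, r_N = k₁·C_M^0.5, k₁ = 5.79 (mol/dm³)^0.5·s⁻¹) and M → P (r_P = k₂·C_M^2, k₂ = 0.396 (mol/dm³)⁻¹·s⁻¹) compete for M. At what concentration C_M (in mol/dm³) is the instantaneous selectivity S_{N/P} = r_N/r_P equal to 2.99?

S_{N/P} = (k₁/k₂)·C_M^-1.5 ⇒ C_M = (S·k₂/k₁)^(1/(-1.5)).
= (2.99×0.396/5.79)^(-0.6667) = (0.2045)^(-0.6667) = 2.88 mol/dm³.

2.88 mol/dm³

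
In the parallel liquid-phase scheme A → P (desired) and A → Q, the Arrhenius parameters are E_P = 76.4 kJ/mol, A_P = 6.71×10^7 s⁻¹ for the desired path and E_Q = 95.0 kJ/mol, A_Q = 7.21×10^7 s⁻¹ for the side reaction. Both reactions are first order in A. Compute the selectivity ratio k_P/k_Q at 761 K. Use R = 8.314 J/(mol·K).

17.6

With equal orders, S_{P/Q} = k_P/k_Q = (A_P/A_Q)·exp[(E_Q−E_P)/(RT)].
(E_Q−E_P)/(RT) = (95.0−76.4)×10³/(8.314×761) = 18600/6327 = 2.940.
k_P/k_Q = (6.71×10^7/7.21×10^7)·exp(2.940) = 0.9307 × 18.91 = 17.6.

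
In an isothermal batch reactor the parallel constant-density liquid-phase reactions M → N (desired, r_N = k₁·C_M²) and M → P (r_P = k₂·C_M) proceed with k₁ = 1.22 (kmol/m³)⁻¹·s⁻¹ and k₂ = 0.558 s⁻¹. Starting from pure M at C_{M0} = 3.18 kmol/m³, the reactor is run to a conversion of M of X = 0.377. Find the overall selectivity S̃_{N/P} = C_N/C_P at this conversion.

C_M = C_{M0}(1−X) = 1.981 kmol/m³.
Along a PFR/batch, dC_P/dC_M = −r_P/(r_N+r_P) = −k₂/(k₂+k₁·C_M).
Integrating from C_{M0} to C_M: C_P = (0.558/1.22)·ln[(0.558+1.22·3.18)/(0.558+1.22·1.98)] = 0.4574·ln(4.438/2.975) = 0.1829 kmol/m³.
Then C_N = (C_{M0}−C_M) − C_P = 1.199 − 0.1829 = 1.016 kmol/m³.
S̃_{N/P} = C_N/C_P = 1.016/0.1829 = 5.55.

5.55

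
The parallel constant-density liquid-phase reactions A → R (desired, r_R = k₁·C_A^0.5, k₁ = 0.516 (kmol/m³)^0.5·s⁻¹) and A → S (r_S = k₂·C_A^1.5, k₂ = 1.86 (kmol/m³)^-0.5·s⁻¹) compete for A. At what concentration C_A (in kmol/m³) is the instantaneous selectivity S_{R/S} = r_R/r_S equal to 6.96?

0.0399 kmol/m³

S_{R/S} = (k₁/k₂)·C_A⁻¹ ⇒ C_A = (S·k₂/k₁)^(-1).
= (6.96×1.86/0.516)^(-1) = (25.09)^(-1) = 0.0399 kmol/m³.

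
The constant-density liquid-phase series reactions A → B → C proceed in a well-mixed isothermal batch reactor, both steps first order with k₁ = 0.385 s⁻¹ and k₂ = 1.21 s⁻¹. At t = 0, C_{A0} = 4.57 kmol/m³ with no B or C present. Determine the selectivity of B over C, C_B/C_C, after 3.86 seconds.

For first-order series with pure A initially, C_B(t) = k₁C_{A0}/(k₂−k₁)·(e^(−k₁t) − e^(−k₂t)).
e^(−k₁t) = e^(−0.385×3.86) = e^(−1.486) = 0.2263; e^(−k₂t) = e^(−4.671) = 0.009367.
C_B = 0.385×4.57/(1.21−0.385) × (0.2263−0.009367) = 2.133×0.2169 = 0.4625 kmol/m³.
C_A = C_{A0}e^(−k₁t) = 1.034 kmol/m³, so C_C = C_{A0}−C_A−C_B = 3.073 kmol/m³; C_B/C_C = 0.150.

0.150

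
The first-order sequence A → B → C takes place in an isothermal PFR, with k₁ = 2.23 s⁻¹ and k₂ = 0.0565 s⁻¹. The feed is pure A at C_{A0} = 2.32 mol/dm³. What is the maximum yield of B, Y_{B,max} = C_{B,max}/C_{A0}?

0.909

For a first-order series the maximum intermediate yield is C_{B,max}/C_{A0} = (k₁/k₂)^[k₂/(k₂−k₁)].
= (2.23/0.0565)^(0.0565/(0.0565−2.23)) = (39.47)^(-0.02599) = 0.9089.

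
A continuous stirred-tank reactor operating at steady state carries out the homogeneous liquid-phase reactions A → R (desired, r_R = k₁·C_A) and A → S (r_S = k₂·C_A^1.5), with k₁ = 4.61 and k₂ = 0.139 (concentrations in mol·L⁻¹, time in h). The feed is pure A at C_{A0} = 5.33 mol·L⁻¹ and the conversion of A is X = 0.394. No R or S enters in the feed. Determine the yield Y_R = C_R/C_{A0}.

0.374

Exit C_A = C_{A0}(1−X) = 5.33×0.606 = 3.230 mol·L⁻¹.
Rates in a CSTR are evaluated at the outlet concentration: r_R = 4.61×3.230 = 14.89, r_S = 0.139×3.230^1.5 = 0.8069.
Fraction of consumed A going to R: r_R/(r_R+r_S) = 0.9486.
C_R = 0.9486·C_{A0}·X = 0.9486×5.33×0.394 = 1.99 mol·L⁻¹; Y_R = C_R/C_{A0} = 0.374.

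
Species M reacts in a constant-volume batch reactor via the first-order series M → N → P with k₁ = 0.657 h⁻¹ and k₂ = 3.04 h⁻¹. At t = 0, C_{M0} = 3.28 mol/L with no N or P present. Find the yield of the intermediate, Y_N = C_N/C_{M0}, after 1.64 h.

0.0920

Solving the coupled first-order balances gives C_N(t) = [k₁/(k₂−k₁)]·C_{M0}·(e^(−k₁t) − e^(−k₂t)).
e^(−k₁t) = e^(−0.657×1.64) = e^(−1.077) = 0.3405; e^(−k₂t) = e^(−4.986) = 0.006836.
C_N = 0.657×3.28/(3.04−0.657) × (0.3405−0.006836) = 0.9043×0.3336 = 0.3017 mol/L.
Y_N = C_N/C_{M0} = 0.3017/3.28 = 0.0920.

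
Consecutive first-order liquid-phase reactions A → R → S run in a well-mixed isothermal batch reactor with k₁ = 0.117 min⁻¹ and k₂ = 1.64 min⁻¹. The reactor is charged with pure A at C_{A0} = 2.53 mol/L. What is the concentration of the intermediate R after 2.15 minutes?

0.145 mol/L

For first-order series with pure A initially, C_R(t) = k₁C_{A0}/(k₂−k₁)·(e^(−k₁t) − e^(−k₂t)).
e^(−k₁t) = e^(−0.117×2.15) = e^(−0.2515) = 0.7776; e^(−k₂t) = e^(−3.526) = 0.02942.
C_R = 0.117×2.53/(1.64−0.117) × (0.7776−0.02942) = 0.1944×0.7482 = 0.1454 mol/L.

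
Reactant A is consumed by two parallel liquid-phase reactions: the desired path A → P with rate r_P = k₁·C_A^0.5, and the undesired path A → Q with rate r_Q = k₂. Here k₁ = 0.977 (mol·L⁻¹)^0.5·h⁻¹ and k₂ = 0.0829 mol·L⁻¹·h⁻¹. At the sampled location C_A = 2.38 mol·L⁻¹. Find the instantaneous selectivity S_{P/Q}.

S_{P/Q} = r_P/r_Q = (k₁·C_A^0.5)/(k₂) = (k₁/k₂)·C_A^0.5.
= (0.977×2.380^0.5) / (0.0829) = 1.507/0.08290 = 18.2.
Since the desired path is higher order in A, keeping C_A high (PFR or concentrated feed) favours P.

18.2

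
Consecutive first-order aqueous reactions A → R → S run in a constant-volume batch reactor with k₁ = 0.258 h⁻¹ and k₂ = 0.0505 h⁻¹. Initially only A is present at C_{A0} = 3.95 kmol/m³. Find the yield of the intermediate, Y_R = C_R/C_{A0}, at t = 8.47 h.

For first-order series with pure A initially, C_R(t) = k₁C_{A0}/(k₂−k₁)·(e^(−k₁t) − e^(−k₂t)).
e^(−k₁t) = e^(−0.258×8.47) = e^(−2.185) = 0.1124; e^(−k₂t) = e^(−0.4277) = 0.6520.
C_R = 0.258×3.95/(0.0505−0.258) × (0.1124−0.6520) = (-4.911)×(-0.5395) = 2.650 kmol/m³.
Y_R = C_R/C_{A0} = 2.650/3.95 = 0.671.

0.671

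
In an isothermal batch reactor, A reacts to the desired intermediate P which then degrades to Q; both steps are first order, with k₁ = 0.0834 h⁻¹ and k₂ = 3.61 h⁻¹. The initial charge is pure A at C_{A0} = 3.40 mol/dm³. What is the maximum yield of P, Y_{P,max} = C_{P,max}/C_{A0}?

0.0211

At the optimum, C_{P,max}/C_{A0} = (k₁/k₂)^[k₂/(k₂−k₁)].
= (0.0834/3.61)^(3.61/(3.61−0.0834)) = (0.02310)^(1.024) = 0.02113.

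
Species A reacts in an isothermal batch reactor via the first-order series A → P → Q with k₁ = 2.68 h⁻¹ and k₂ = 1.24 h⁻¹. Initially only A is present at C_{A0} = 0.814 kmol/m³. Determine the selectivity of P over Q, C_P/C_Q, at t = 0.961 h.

For first-order series with pure A initially, C_P(t) = k₁C_{A0}/(k₂−k₁)·(e^(−k₁t) − e^(−k₂t)).
e^(−k₁t) = e^(−2.68×0.961) = e^(−2.575) = 0.07612; e^(−k₂t) = e^(−1.192) = 0.3037.
C_P = 2.68×0.814/(1.24−2.68) × (0.07612−0.3037) = (-1.515)×(-0.2276) = 0.3448 kmol/m³.
C_A = C_{A0}e^(−k₁t) = 0.06196 kmol/m³, so C_Q = C_{A0}−C_A−C_P = 0.4072 kmol/m³; C_P/C_Q = 0.847.

0.847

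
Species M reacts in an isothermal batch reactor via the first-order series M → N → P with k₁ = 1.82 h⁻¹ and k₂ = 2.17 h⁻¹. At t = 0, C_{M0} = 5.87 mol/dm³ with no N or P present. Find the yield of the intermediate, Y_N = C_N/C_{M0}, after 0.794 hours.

0.297

The intermediate concentration in a first-order A→B→C sequence is C_N = k₁C_{M0}(e^(−k₁t) − e^(−k₂t))/(k₂−k₁).
e^(−k₁t) = e^(−1.82×0.794) = e^(−1.445) = 0.2357; e^(−k₂t) = e^(−1.723) = 0.1785.
C_N = 1.82×5.87/(2.17−1.82) × (0.2357−0.1785) = 30.52×0.05719 = 1.746 mol/dm³.
Y_N = C_N/C_{M0} = 1.746/5.87 = 0.297.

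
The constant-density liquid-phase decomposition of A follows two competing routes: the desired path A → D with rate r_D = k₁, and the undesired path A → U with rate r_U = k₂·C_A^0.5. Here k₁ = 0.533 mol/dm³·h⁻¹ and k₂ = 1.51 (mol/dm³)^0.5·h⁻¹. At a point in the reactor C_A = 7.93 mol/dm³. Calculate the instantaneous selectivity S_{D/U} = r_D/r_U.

S_{D/U} = r_D/r_U = (k₁)/(k₂·C_A^0.5) = (k₁/k₂)·C_A^-0.5.
= (0.533) / (1.51×7.930^0.5) = 0.5330/4.252 = 0.125.

0.125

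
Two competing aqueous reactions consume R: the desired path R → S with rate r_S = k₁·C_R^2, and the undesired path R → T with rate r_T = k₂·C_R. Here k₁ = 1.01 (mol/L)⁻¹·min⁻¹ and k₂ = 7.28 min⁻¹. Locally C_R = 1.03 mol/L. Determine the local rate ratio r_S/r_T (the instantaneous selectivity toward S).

0.143

S_{S/T} = r_S/r_T = (k₁·C_R^2)/(k₂·C_R) = (k₁/k₂)·C_R.
= (1.01×1.030^2) / (7.28×1.030) = 1.072/7.498 = 0.143.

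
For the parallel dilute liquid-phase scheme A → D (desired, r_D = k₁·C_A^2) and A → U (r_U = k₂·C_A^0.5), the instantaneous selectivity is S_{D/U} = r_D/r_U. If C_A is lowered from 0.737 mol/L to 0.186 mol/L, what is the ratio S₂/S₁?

0.127

S_{D/U} = (k₁/k₂)·C_A^1.5, so S₂/S₁ = (C_{A,2}/C_{A,1})^1.5.
= (0.186/0.737)^1.5 = (0.2524)^1.5 = 0.127.
Selectivity toward D falls as C_A falls — high-concentration operation is favoured.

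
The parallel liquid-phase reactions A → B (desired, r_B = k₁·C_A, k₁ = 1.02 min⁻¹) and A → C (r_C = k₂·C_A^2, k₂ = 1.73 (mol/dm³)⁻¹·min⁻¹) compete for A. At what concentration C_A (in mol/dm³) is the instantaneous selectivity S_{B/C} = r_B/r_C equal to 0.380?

S_{B/C} = (k₁/k₂)·C_A⁻¹ ⇒ C_A = (S·k₂/k₁)^(-1).
= (0.380×1.73/1.02)^(-1) = (0.6445)^(-1) = 1.55 mol/dm³.

1.55 mol/dm³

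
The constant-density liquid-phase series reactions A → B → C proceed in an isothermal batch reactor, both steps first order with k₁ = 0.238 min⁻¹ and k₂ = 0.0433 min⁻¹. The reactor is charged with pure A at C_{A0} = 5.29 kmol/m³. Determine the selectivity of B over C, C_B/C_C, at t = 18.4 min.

For first-order series with pure A initially, C_B(t) = k₁C_{A0}/(k₂−k₁)·(e^(−k₁t) − e^(−k₂t)).
e^(−k₁t) = e^(−0.238×18.4) = e^(−4.379) = 0.01254; e^(−k₂t) = e^(−0.7967) = 0.4508.
C_B = 0.238×5.29/(0.0433−0.238) × (0.01254−0.4508) = (-6.466)×(-0.4383) = 2.834 kmol/m³.
C_A = C_{A0}e^(−k₁t) = 0.06631 kmol/m³, so C_C = C_{A0}−C_A−C_B = 2.390 kmol/m³; C_B/C_C = 1.19.

1.19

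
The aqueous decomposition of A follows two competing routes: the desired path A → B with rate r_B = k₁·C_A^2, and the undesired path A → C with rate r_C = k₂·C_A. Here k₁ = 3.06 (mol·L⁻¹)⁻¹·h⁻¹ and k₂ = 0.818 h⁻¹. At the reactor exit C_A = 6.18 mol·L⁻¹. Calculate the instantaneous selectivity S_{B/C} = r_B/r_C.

S_{B/C} = r_B/r_C = (k₁·C_A^2)/(k₂·C_A) = (k₁/k₂)·C_A.
= (3.06×6.180^2) / (0.818×6.180) = 116.9/5.055 = 23.1.

23.1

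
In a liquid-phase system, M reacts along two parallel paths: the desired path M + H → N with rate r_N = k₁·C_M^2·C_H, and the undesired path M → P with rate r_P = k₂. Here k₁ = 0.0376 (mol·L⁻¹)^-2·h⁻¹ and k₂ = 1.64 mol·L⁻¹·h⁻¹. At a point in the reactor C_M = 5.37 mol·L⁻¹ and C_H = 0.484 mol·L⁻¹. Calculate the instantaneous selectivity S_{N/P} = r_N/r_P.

S_{N/P} = r_N/r_P = (k₁·C_M^2·C_H)/(k₂) = (k₁/k₂)·C_M^2·C_H.
= (0.0376×5.370^2×0.4840) / (1.64) = 0.5248/1.640 = 0.320.

0.320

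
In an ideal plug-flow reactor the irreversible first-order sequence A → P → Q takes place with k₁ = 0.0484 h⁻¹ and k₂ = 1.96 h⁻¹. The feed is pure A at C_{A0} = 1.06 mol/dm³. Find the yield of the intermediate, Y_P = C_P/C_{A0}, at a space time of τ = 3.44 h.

0.0214

For first-order series with pure A initially, C_P(τ) = k₁C_{A0}/(k₂−k₁)·(e^(−k₁τ) − e^(−k₂τ)).
e^(−k₁τ) = e^(−0.0484×3.44) = e^(−0.1665) = 0.8466; e^(−k₂τ) = e^(−6.742) = 0.001180.
C_P = 0.0484×1.06/(1.96−0.0484) × (0.8466−0.001180) = 0.02684×0.8454 = 0.02269 mol/dm³.
Y_P = C_P/C_{A0} = 0.02269/1.06 = 0.0214.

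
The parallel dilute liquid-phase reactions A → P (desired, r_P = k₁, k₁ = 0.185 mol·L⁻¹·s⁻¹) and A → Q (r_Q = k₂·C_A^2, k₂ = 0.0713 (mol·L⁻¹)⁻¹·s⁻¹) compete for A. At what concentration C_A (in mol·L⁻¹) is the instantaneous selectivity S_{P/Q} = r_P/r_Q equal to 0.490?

2.30 mol·L⁻¹

S_{P/Q} = (k₁/k₂)·C_A^-2 ⇒ C_A = (S·k₂/k₁)^(-0.5).
= (0.490×0.0713/0.185)^(-0.5) = (0.1888)^(-0.5) = 2.30 mol·L⁻¹.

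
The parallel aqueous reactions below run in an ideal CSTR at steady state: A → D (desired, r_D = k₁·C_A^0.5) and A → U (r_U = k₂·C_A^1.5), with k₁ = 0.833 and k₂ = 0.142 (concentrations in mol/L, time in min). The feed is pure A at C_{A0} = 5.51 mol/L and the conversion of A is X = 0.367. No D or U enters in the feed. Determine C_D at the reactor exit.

Exit C_A = C_{A0}(1−X) = 5.51×0.633 = 3.488 mol/L.
In a CSTR the entire volume is at exit conditions, so r_D = 0.833×3.488^0.5 = 1.556 and r_U = 0.142×3.488^1.5 = 0.9250.
Fraction of consumed A going to D: r_D/(r_D+r_U) = 0.6271.
C_D = 0.6271·C_{A0}·X = 0.6271×5.51×0.367 = 1.27 mol/L.

1.27 mol/L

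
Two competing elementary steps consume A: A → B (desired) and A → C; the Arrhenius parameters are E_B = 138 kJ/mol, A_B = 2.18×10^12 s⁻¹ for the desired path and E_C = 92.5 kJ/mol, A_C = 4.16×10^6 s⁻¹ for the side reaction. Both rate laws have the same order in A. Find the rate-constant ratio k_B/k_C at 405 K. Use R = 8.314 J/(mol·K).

k_B/k_C = (A_B/A_C)·exp[−(E_B−E_C)/(RT)] = (A_B/A_C)·exp[(E_C−E_B)/(RT)].
(E_C−E_B)/(RT) = (92.5−138)×10³/(8.314×405) = -45500/3367 = -13.51.
k_B/k_C = (2.18×10^12/4.16×10^6)·exp(-13.51) = 5.240×10^5 × 1.353×10^-6 = 0.709.
Since E_B > E_C, raising the temperature improves selectivity toward B.

0.709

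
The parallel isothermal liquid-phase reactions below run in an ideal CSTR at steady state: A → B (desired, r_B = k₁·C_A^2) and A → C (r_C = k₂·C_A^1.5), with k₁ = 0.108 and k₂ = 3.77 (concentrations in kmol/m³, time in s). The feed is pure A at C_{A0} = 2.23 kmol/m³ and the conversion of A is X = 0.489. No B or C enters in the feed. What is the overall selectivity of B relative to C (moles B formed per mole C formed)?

Exit C_A = C_{A0}(1−X) = 2.23×0.511 = 1.140 kmol/m³.
Rates in a CSTR are evaluated at the outlet concentration: r_B = 0.108×1.140^2 = 0.1402, r_C = 3.77×1.140^1.5 = 4.586.
Overall selectivity = C_B/C_C = r_Bτ/(r_Cτ) = r_B/r_C = 0.0306.

0.0306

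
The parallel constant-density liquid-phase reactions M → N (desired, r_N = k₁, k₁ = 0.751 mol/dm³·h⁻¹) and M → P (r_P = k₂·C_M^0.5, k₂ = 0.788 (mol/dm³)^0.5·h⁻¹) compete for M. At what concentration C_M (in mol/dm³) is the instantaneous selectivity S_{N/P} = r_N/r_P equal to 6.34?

0.0226 mol/dm³

S_{N/P} = (k₁/k₂)·C_M^-0.5 ⇒ C_M = (S·k₂/k₁)^(-2).
= (6.34×0.788/0.751)^(-2) = (6.652)^(-2) = 0.0226 mol/dm³.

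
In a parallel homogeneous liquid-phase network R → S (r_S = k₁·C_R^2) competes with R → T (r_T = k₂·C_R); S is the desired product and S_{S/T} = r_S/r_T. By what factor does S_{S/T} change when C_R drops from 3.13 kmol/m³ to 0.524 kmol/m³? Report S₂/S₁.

S_{S/T} = (k₁/k₂)·C_R, so S₂/S₁ = (C_{R,2}/C_{R,1}).
= 0.524/3.13 = 0.167.
Selectivity toward S falls as C_R falls — high-concentration operation is favoured.

0.167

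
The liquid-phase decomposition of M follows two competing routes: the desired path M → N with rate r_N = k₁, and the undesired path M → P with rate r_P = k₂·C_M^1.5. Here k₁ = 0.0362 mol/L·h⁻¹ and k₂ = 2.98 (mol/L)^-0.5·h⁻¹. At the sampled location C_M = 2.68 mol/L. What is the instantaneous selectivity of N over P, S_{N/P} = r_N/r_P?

S_{N/P} = r_N/r_P = (k₁)/(k₂·C_M^1.5) = (k₁/k₂)·C_M^-1.5.
= (0.0362) / (2.98×2.680^1.5) = 0.03620/13.07 = 0.00277.

0.00277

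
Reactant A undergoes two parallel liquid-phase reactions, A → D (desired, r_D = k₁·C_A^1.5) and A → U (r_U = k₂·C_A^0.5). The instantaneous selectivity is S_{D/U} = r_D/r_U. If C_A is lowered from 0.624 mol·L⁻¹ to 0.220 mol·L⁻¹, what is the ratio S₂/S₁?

S_{D/U} = (k₁/k₂)·C_A, so S₂/S₁ = (C_{A,2}/C_{A,1}).
= 0.220/0.624 = 0.353.

0.353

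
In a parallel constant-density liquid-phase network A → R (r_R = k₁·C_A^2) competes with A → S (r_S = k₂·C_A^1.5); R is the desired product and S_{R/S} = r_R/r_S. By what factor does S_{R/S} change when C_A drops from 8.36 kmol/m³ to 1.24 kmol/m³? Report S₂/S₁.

0.385

S_{R/S} = (k₁/k₂)·C_A^0.5, so S₂/S₁ = (C_{A,2}/C_{A,1})^0.5.
= (1.24/8.36)^0.5 = (0.1483)^0.5 = 0.385.
Selectivity toward R falls as C_A falls — high-concentration operation is favoured.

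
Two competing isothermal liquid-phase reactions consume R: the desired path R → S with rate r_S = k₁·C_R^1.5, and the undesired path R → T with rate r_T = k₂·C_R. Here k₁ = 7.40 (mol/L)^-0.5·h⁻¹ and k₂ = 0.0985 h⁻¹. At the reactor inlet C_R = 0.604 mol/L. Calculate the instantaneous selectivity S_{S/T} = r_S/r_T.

S_{S/T} = r_S/r_T = (k₁·C_R^1.5)/(k₂·C_R) = (k₁/k₂)·C_R^0.5.
= (7.40×0.6040^1.5) / (0.0985×0.6040) = 3.474/0.05949 = 58.4.
Since the desired path is higher order in R, keeping C_R high (PFR or concentrated feed) favours S.

58.4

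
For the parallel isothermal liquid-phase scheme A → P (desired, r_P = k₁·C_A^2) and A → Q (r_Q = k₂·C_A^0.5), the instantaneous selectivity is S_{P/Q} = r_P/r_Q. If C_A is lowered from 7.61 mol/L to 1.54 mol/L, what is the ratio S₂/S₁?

S_{P/Q} = (k₁/k₂)·C_A^1.5, so S₂/S₁ = (C_{A,2}/C_{A,1})^1.5.
= (1.54/7.61)^1.5 = (0.2024)^1.5 = 0.0910.
Selectivity toward P falls as C_A falls — high-concentration operation is favoured.

0.0910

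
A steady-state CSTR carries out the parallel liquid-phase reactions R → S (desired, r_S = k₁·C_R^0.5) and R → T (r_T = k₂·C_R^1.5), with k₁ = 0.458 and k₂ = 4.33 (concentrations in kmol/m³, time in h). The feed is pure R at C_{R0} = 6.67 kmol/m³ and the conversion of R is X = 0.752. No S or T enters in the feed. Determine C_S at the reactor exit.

0.301 kmol/m³

Exit C_R = C_{R0}(1−X) = 6.67×0.248 = 1.654 kmol/m³.
Rates in a CSTR are evaluated at the outlet concentration: r_S = 0.458×1.654^0.5 = 0.5891, r_T = 4.33×1.654^1.5 = 9.212.
Fraction of consumed R going to S: r_S/(r_S+r_T) = 0.06010.
C_S = 0.06010·C_{R0}·X = 0.06010×6.67×0.752 = 0.301 kmol/m³.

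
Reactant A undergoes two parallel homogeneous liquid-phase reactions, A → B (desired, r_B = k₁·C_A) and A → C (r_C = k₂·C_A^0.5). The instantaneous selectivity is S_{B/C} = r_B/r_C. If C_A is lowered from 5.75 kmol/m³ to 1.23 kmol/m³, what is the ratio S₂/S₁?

S_{B/C} = (k₁/k₂)·C_A^0.5, so S₂/S₁ = (C_{A,2}/C_{A,1})^0.5.
= (1.23/5.75)^0.5 = (0.2139)^0.5 = 0.463.

0.463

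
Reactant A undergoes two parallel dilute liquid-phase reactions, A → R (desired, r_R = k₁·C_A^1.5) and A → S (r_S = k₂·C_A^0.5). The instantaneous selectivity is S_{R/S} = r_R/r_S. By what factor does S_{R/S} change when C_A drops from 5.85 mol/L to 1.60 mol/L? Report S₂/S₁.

S_{R/S} = (k₁/k₂)·C_A, so S₂/S₁ = (C_{A,2}/C_{A,1}).
= 1.60/5.85 = 0.274.
Selectivity toward R falls as C_A falls — high-concentration operation is favoured.

0.274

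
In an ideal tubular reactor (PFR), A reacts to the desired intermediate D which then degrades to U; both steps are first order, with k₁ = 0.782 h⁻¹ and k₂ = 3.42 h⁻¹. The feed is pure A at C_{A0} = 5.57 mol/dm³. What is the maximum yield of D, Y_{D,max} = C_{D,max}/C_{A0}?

0.148

At the optimum, C_{D,max}/C_{A0} = (k₁/k₂)^[k₂/(k₂−k₁)].
= (0.782/3.42)^(3.42/(3.42−0.782)) = (0.2287)^(1.296) = 0.1476.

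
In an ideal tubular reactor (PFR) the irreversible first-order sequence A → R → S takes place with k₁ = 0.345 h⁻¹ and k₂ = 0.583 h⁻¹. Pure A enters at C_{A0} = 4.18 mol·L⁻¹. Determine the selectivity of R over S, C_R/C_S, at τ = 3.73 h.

0.482

The intermediate concentration in a first-order A→B→C sequence is C_R = k₁C_{A0}(e^(−k₁τ) − e^(−k₂τ))/(k₂−k₁).
e^(−k₁τ) = e^(−0.345×3.73) = e^(−1.287) = 0.2761; e^(−k₂τ) = e^(−2.175) = 0.1137.
C_R = 0.345×4.18/(0.583−0.345) × (0.2761−0.1137) = 6.059×0.1625 = 0.9845 mol·L⁻¹.
C_A = C_{A0}e^(−k₁τ) = 1.154 mol·L⁻¹, so C_S = C_{A0}−C_A−C_R = 2.041 mol·L⁻¹; C_R/C_S = 0.482.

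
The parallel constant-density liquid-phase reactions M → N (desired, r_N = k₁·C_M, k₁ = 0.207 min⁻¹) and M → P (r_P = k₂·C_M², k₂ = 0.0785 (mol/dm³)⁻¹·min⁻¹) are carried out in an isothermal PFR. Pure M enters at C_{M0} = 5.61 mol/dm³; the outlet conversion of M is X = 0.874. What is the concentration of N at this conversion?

2.38 mol/dm³

C_M = C_{M0}(1−X) = 0.7069 mol/dm³.
Along a PFR/batch, dC_N/dC_M = −r_N/(r_N+r_P) = −k₁/(k₁+k₂·C_M).
Integrating from C_{M0} to C_M: C_N = (0.207/0.0785)·ln[(0.207+0.0785·5.61)/(0.207+0.0785·0.707)] = 2.637·ln(0.6474/0.2625) = 2.380 mol/dm³.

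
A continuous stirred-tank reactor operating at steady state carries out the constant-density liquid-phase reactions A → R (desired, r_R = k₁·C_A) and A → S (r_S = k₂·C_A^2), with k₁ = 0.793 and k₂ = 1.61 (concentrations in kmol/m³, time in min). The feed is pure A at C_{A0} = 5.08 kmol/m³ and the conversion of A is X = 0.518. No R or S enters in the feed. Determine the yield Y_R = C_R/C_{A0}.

Exit C_A = C_{A0}(1−X) = 5.08×0.482 = 2.449 kmol/m³.
Rates in a CSTR are evaluated at the outlet concentration: r_R = 0.793×2.449 = 1.942, r_S = 1.61×2.449^2 = 9.653.
Fraction of consumed A going to R: r_R/(r_R+r_S) = 0.1675.
C_R = 0.1675·C_{A0}·X = 0.1675×5.08×0.518 = 0.441 kmol/m³; Y_R = C_R/C_{A0} = 0.0867.

0.0867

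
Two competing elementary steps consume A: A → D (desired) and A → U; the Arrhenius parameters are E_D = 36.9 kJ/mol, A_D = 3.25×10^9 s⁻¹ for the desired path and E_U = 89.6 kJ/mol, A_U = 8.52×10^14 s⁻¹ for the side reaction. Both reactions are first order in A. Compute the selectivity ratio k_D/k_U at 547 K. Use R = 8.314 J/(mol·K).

With equal orders, S_{D/U} = k_D/k_U = (A_D/A_U)·exp[(E_U−E_D)/(RT)].
(E_U−E_D)/(RT) = (89.6−36.9)×10³/(8.314×547) = 52700/4548 = 11.59.
k_D/k_U = (3.25×10^9/8.52×10^14)·exp(11.59) = 3.815×10^-6 × 1.078×10^5 = 0.411.
Since E_D < E_U, lowering the temperature improves selectivity toward D.

0.411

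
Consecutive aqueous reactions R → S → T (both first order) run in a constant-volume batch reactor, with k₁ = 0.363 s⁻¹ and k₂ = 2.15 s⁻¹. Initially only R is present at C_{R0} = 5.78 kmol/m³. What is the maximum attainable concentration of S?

0.680 kmol/m³

Evaluating C_S at t_opt = ln(k₂/k₁)/(k₂−k₁) gives C_{S,max}/C_{R0} = (k₁/k₂)^[k₂/(k₂−k₁)].
= (0.363/2.15)^(2.15/(2.15−0.363)) = (0.1688)^(1.203) = 0.1176.
C_{S,max} = 0.1176×5.78 = 0.680 kmol/m³.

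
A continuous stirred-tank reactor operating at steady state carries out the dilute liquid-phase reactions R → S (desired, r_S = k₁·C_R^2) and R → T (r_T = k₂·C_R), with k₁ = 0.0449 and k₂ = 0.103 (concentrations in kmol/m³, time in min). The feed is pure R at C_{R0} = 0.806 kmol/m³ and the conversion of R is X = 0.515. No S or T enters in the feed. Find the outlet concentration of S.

Exit C_R = C_{R0}(1−X) = 0.806×0.485 = 0.3909 kmol/m³.
A CSTR operates uniformly at the exit composition, giving r_S = 0.006861 and r_T = 0.04026 (each k·C_R^n at C_R = 0.3909).
Fraction of consumed R going to S: r_S/(r_S+r_T) = 0.1456.
C_S = 0.1456·C_{R0}·X = 0.1456×0.806×0.515 = 0.0604 kmol/m³.

0.0604 kmol/m³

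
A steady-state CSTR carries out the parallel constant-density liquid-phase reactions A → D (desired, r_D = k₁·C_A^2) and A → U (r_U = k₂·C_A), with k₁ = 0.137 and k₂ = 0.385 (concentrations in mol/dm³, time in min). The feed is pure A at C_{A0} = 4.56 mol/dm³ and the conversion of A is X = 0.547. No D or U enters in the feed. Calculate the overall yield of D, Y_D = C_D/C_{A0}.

0.232

Exit C_A = C_{A0}(1−X) = 4.56×0.453 = 2.066 mol/dm³.
Rates in a CSTR are evaluated at the outlet concentration: r_D = 0.137×2.066^2 = 0.5846, r_U = 0.385×2.066 = 0.7953.
Fraction of consumed A going to D: r_D/(r_D+r_U) = 0.4237.
C_D = 0.4237·C_{A0}·X = 0.4237×4.56×0.547 = 1.06 mol/dm³; Y_D = C_D/C_{A0} = 0.232.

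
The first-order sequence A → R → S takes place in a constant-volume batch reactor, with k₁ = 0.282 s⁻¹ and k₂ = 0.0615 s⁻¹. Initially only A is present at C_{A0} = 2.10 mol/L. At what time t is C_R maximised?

Setting dC_R/dt = 0 gives t_opt = ln(k₂/k₁)/(k₂−k₁).
= ln(0.0615/0.282)/(0.0615−0.282) = ln(0.2181)/-0.2205 = -1.523/-0.2205 = 6.91 s.

6.91 s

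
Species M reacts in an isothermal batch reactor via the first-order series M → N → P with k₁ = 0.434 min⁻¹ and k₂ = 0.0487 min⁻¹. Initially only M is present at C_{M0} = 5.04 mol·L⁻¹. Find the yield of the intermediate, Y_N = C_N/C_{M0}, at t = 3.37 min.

0.695

For first-order series with pure M initially, C_N(t) = k₁C_{M0}/(k₂−k₁)·(e^(−k₁t) − e^(−k₂t)).
e^(−k₁t) = e^(−0.434×3.37) = e^(−1.463) = 0.2316; e^(−k₂t) = e^(−0.1641) = 0.8486.
C_N = 0.434×5.04/(0.0487−0.434) × (0.2316−0.8486) = (-5.677)×(-0.6170) = 3.503 mol·L⁻¹.
Y_N = C_N/C_{M0} = 3.503/5.04 = 0.695.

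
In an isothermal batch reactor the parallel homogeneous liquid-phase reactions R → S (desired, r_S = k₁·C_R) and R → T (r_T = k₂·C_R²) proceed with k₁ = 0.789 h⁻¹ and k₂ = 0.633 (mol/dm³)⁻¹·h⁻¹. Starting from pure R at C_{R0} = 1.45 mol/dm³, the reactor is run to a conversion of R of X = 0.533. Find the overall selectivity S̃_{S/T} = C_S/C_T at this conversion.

C_R = C_{R0}(1−X) = 0.6771 mol/dm³.
Along a PFR/batch, dC_S/dC_R = −r_S/(r_S+r_T) = −k₁/(k₁+k₂·C_R).
Integrating from C_{R0} to C_R: C_S = (0.789/0.633)·ln[(0.789+0.633·1.45)/(0.789+0.633·0.677)] = 1.246·ln(1.707/1.218) = 0.4210 mol/dm³.
C_T = (C_{R0}−C_R)−C_S = 0.3519 mol/dm³; S̃_{S/T} = 0.4210/0.3519 = 1.20.

1.20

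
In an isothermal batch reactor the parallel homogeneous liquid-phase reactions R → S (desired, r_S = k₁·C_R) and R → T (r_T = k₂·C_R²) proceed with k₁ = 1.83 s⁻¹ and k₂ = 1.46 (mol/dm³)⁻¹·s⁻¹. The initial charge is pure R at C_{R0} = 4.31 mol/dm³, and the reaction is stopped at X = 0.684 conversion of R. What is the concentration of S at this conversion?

0.946 mol/dm³

C_R = C_{R0}(1−X) = 1.362 mol/dm³.
Along a PFR/batch, dC_S/dC_R = −r_S/(r_S+r_T) = −k₁/(k₁+k₂·C_R).
Integrating from C_{R0} to C_R: C_S = (1.83/1.46)·ln[(1.83+1.46·4.31)/(1.83+1.46·1.36)] = 1.253·ln(8.123/3.818) = 0.9461 mol/dm³.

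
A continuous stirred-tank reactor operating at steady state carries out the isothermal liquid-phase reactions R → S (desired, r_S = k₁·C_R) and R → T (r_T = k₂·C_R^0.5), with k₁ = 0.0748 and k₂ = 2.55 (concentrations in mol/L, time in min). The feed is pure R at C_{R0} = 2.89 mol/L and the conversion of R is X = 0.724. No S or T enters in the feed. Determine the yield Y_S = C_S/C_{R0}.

0.0185

Exit C_R = C_{R0}(1−X) = 2.89×0.276 = 0.7976 mol/L.
A CSTR operates uniformly at the exit composition, giving r_S = 0.05966 and r_T = 2.277 (each k·C_R^n at C_R = 0.7976).
Fraction of consumed R going to S: r_S/(r_S+r_T) = 0.02553.
C_S = 0.02553·C_{R0}·X = 0.02553×2.89×0.724 = 0.0534 mol/L; Y_S = C_S/C_{R0} = 0.0185.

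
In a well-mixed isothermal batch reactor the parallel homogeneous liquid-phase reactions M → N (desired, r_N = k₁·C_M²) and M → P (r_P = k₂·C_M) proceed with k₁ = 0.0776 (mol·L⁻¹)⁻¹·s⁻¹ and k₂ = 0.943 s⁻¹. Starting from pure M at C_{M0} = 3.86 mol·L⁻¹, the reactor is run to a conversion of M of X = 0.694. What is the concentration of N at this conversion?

0.454 mol·L⁻¹

C_M = C_{M0}(1−X) = 1.181 mol·L⁻¹.
Along a PFR/batch, dC_P/dC_M = −r_P/(r_N+r_P) = −k₂/(k₂+k₁·C_M).
Integrating from C_{M0} to C_M: C_P = (0.943/0.0776)·ln[(0.943+0.0776·3.86)/(0.943+0.0776·1.18)] = 12.15·ln(1.243/1.035) = 2.225 mol·L⁻¹.
Then C_N = (C_{M0}−C_M) − C_P = 2.679 − 2.225 = 0.4540 mol·L⁻¹.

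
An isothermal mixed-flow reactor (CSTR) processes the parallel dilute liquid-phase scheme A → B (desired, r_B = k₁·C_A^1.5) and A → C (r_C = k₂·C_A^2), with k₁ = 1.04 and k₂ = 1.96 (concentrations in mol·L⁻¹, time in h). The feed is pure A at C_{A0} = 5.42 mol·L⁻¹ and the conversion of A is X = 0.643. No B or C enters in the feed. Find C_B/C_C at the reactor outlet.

0.381

Exit C_A = C_{A0}(1−X) = 5.42×0.357 = 1.935 mol·L⁻¹.
Rates in a CSTR are evaluated at the outlet concentration: r_B = 1.04×1.935^1.5 = 2.799, r_C = 1.96×1.935^2 = 7.338.
Overall selectivity = C_B/C_C = r_Bτ/(r_Cτ) = r_B/r_C = 0.381.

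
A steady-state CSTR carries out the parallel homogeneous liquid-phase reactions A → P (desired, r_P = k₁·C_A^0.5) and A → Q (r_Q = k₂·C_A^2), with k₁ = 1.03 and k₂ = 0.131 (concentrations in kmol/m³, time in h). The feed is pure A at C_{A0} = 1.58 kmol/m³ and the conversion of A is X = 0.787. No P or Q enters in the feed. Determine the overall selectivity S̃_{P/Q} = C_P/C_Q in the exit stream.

Exit C_A = C_{A0}(1−X) = 1.58×0.213 = 0.3365 kmol/m³.
Rates in a CSTR are evaluated at the outlet concentration: r_P = 1.03×0.3365^0.5 = 0.5975, r_Q = 0.131×0.3365^2 = 0.01484.
Overall selectivity = C_P/C_Q = r_Pτ/(r_Qτ) = r_P/r_Q = 40.3.

40.3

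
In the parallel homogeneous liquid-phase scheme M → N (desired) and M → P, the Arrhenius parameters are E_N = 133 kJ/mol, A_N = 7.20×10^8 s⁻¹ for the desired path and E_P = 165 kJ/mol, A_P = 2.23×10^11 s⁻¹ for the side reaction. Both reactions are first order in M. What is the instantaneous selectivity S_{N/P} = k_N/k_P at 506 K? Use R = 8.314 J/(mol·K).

6.49

k_N/k_P = (A_N/A_P)·exp[−(E_N−E_P)/(RT)] = (A_N/A_P)·exp[(E_P−E_N)/(RT)].
(E_P−E_N)/(RT) = (165−133)×10³/(8.314×506) = 32000/4207 = 7.607.
k_N/k_P = (7.20×10^8/2.23×10^11)·exp(7.607) = 0.003229 × 2011 = 6.49.
Since E_N < E_P, lowering the temperature improves selectivity toward N.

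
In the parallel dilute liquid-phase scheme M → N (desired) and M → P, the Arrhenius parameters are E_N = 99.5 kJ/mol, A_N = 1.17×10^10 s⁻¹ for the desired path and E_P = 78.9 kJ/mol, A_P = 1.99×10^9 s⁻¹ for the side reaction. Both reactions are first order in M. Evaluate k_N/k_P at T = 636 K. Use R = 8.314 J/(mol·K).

With equal orders, S_{N/P} = k_N/k_P = (A_N/A_P)·exp[(E_P−E_N)/(RT)].
(E_P−E_N)/(RT) = (78.9−99.5)×10³/(8.314×636) = -20600/5288 = -3.896.
k_N/k_P = (1.17×10^10/1.99×10^9)·exp(-3.896) = 5.879 × 0.02033 = 0.120.
Since E_N > E_P, raising the temperature improves selectivity toward N.

0.120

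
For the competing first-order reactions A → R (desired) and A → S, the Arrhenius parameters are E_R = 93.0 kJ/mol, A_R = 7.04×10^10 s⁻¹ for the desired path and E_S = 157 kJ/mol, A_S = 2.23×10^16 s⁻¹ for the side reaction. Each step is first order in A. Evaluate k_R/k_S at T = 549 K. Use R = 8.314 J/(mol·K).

3.88

k_R/k_S = (A_R/A_S)·exp[−(E_R−E_S)/(RT)] = (A_R/A_S)·exp[(E_S−E_R)/(RT)].
(E_S−E_R)/(RT) = (157−93.0)×10³/(8.314×549) = 64000/4564 = 14.02.
k_R/k_S = (7.04×10^10/2.23×10^16)·exp(14.02) = 3.157×10^-6 × 1.229×10^6 = 3.88.
Since E_R < E_S, lowering the temperature improves selectivity toward R.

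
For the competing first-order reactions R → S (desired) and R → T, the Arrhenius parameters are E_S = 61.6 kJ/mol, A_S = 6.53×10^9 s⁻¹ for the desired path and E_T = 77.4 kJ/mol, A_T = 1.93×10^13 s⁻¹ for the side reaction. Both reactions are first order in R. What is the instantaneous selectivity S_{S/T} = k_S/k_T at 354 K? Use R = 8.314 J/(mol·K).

k_S/k_T = (A_S/A_T)·exp[−(E_S−E_T)/(RT)] = (A_S/A_T)·exp[(E_T−E_S)/(RT)].
(E_T−E_S)/(RT) = (77.4−61.6)×10³/(8.314×354) = 15800/2943 = 5.368.
k_S/k_T = (6.53×10^9/1.93×10^13)·exp(5.368) = 3.383×10^-4 × 214.5 = 0.0726.
Since E_S < E_T, lowering the temperature improves selectivity toward S.

0.0726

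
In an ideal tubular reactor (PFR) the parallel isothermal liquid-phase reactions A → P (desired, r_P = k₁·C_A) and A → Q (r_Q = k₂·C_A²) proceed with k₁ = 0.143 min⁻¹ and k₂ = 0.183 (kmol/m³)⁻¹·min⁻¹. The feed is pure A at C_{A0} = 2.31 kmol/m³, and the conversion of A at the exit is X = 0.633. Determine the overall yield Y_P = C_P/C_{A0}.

0.217

C_A = C_{A0}(1−X) = 0.8478 kmol/m³.
Along a PFR/batch, dC_P/dC_A = −r_P/(r_P+r_Q) = −k₁/(k₁+k₂·C_A).
Integrating from C_{A0} to C_A: C_P = (0.143/0.183)·ln[(0.143+0.183·2.31)/(0.143+0.183·0.848)] = 0.7814·ln(0.5657/0.2981) = 0.5005 kmol/m³.
Y_P = C_P/C_{A0} = 0.5005/2.31 = 0.217.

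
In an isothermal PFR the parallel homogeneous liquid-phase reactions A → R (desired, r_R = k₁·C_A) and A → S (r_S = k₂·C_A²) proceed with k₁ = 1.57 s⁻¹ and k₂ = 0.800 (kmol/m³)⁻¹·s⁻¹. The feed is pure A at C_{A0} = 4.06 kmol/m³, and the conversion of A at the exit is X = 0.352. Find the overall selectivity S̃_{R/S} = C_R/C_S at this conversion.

0.592

C_A = C_{A0}(1−X) = 2.631 kmol/m³.
Along a PFR/batch, dC_R/dC_A = −r_R/(r_R+r_S) = −k₁/(k₁+k₂·C_A).
Integrating from C_{A0} to C_A: C_R = (1.57/0.800)·ln[(1.57+0.800·4.06)/(1.57+0.800·2.63)] = 1.962·ln(4.818/3.675) = 0.5316 kmol/m³.
C_S = (C_{A0}−C_A)−C_R = 0.8975 kmol/m³; S̃_{R/S} = 0.5316/0.8975 = 0.592.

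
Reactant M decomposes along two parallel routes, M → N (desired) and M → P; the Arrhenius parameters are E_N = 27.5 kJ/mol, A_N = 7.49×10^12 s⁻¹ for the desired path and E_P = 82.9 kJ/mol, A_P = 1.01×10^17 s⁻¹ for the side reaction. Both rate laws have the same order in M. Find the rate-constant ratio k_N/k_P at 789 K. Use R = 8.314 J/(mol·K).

Since both paths have the same order in M, the concentration cancels and S_{N/P} = k_N/k_P = (A_N/A_P)·exp[(E_P−E_N)/(RT)].
(E_P−E_N)/(RT) = (82.9−27.5)×10³/(8.314×789) = 55400/6560 = 8.445.
k_N/k_P = (7.49×10^12/1.01×10^17)·exp(8.445) = 7.416×10^-5 × 4654 = 0.345.
Since E_N < E_P, lowering the temperature improves selectivity toward N.

0.345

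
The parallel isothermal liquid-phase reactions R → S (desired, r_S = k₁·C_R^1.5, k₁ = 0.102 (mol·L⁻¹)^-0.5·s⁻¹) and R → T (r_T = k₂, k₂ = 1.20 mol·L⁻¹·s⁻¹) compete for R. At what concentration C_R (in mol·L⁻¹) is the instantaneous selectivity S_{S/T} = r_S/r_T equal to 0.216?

S_{S/T} = (k₁/k₂)·C_R^1.5 ⇒ C_R = (S·k₂/k₁)^(1/1.5).
= (0.216×1.20/0.102)^(0.6667) = (2.541)^(0.6667) = 1.86 mol·L⁻¹.

1.86 mol·L⁻¹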